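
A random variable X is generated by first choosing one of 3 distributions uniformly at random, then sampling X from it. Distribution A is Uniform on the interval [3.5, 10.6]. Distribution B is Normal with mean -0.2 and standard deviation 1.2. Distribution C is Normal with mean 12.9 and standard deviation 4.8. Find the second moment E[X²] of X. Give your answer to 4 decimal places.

For each component E[X²] = Var + (mean)², giving A: 53.9033; B: 1.48; C: 189.45.
Overall E[X²] = 0.333333·53.9033 + 0.333333·1.48 + 0.333333·189.45 = 81.6111.

81.6111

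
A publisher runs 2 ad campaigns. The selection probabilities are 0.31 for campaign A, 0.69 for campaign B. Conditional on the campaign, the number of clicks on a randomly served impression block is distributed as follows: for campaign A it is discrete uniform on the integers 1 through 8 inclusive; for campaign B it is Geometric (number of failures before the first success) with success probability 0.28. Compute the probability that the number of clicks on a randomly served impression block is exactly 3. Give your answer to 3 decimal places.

0.111

Conditional on each campaign, P(X = 3): A: 0.125; B: 0.104509.
By total probability, P(X = 3) = 0.31·0.125 + 0.69·0.104509 = 0.110862.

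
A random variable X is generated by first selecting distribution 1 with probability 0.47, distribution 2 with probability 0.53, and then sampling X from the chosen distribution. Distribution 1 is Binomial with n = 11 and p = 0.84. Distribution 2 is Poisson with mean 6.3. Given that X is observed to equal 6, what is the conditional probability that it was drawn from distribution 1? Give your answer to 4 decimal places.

Likelihoods P(X=6 | ·): 1: 0.0170184; 2: 0.159461.
Posterior ∝ prior × likelihood. Numerator for 1: 0.47·0.0170184 = 0.00799863.
Normalizing constant: 0.47·0.0170184 + 0.53·0.159461 = 0.0925132.
P(1 | observation) = 0.00799863 / 0.0925132 = 0.0864593.

0.0865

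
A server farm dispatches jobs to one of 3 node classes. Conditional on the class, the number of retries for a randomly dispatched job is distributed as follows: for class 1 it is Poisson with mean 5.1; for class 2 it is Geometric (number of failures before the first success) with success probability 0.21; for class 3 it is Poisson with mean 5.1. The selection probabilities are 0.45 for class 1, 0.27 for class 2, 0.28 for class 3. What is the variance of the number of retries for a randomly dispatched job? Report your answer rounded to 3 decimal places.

Per component, 1: μ=5.1, E[X²]=31.11; 2: μ=3.7619, E[X²]=32.0658; 3: μ=5.1, E[X²]=31.11.
E[X] = 0.45·5.1 + 0.27·3.7619 + 0.28·5.1 = 4.73871.
E[X²] = 0.45·31.11 + 0.27·32.0658 + 0.28·31.11 = 31.3681.
Var(X) = E[X²] − (E[X])² = 31.3681 − 22.4554 = 8.91264.

8.913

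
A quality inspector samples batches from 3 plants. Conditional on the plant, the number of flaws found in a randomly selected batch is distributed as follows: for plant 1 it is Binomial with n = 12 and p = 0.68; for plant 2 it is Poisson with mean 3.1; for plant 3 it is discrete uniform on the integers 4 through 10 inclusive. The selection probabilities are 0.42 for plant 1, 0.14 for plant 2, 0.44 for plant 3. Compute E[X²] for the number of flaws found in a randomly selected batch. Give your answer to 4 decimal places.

54.1621

For each component E[X²] = Var + (mean)², giving 1: 69.1968; 2: 12.71; 3: 53.
Overall E[X²] = 0.42·69.1968 + 0.14·12.71 + 0.44·53 = 54.1621.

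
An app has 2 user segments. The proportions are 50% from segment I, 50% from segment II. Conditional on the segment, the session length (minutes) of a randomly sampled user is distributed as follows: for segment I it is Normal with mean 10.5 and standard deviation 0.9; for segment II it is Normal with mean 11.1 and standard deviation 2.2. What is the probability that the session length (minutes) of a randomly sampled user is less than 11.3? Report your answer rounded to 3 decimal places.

0.675

Conditional on each segment, P(X < 11.3): I: 0.812969; II: 0.536218.
By total probability, P(X < 11.3) = 0.5·0.812969 + 0.5·0.536218 = 0.674593.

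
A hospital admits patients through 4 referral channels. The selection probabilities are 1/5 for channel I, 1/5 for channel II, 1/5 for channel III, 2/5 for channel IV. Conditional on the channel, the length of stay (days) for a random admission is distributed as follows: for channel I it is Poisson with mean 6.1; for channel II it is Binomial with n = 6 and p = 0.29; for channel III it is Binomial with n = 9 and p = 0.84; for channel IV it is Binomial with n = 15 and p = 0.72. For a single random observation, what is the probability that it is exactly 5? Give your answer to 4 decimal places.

Conditional on each channel, P(X = 5): I: 0.15786; II: 0.00873775; III: 0.034534; IV: 0.00172107.
By total probability, P(X = 5) = 0.2·0.15786 + 0.2·0.00873775 + 0.2·0.034534 + 0.4·0.00172107 = 0.0409147.

0.0409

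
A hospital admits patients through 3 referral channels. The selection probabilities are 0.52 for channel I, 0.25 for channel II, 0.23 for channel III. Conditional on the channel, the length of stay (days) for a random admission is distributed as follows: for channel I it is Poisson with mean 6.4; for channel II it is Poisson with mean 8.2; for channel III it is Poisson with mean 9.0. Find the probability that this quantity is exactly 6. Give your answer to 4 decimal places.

Conditional on each channel, P(X = 6): I: 0.158585; II: 0.115967; III: 0.0910903.
By total probability, P(X = 6) = 0.52·0.158585 + 0.25·0.115967 + 0.23·0.0910903 = 0.132407.

0.1324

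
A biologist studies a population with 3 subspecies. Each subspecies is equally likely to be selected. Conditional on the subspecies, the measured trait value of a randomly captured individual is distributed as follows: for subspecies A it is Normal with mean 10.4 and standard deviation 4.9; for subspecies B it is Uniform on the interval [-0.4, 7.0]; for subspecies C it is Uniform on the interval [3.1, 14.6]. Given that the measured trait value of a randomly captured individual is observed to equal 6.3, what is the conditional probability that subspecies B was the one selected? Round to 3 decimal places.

0.484

Likelihoods f(6.3 | ·): A: 0.0573699; B: 0.135135; C: 0.0869565.
Posterior ∝ prior × likelihood. Numerator for B: 0.333333·0.135135 = 0.045045.
Normalizing constant: 0.333333·0.0573699 + 0.333333·0.135135 + 0.333333·0.0869565 = 0.0931538.
P(B | observation) = 0.045045 / 0.0931538 = 0.483555.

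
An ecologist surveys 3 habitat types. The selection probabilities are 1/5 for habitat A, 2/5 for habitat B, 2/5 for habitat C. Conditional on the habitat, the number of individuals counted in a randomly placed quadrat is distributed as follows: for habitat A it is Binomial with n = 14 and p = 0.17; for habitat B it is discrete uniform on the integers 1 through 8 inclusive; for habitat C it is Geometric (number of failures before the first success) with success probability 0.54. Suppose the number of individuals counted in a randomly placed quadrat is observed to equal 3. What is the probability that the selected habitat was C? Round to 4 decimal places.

0.1796

Likelihoods P(X=3 | ·): A: 0.230307; B: 0.125; C: 0.0525614.
Posterior ∝ prior × likelihood. Numerator for C: 0.4·0.0525614 = 0.0210246.
Normalizing constant: 0.2·0.230307 + 0.4·0.125 + 0.4·0.0525614 = 0.117086.
P(C | observation) = 0.0210246 / 0.117086 = 0.179565.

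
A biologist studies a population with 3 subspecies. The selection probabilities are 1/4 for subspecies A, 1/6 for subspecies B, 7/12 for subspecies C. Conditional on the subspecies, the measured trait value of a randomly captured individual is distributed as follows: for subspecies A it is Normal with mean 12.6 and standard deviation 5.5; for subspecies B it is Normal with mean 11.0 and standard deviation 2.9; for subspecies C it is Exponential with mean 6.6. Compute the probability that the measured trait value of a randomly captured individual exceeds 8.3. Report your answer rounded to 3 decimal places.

0.499

Conditional on each subspecies, P(X > 8.3): A: 0.782839; B: 0.824082; C: 0.284343.
By total probability, P(X > 8.3) = 0.25·0.782839 + 0.166667·0.824082 + 0.583333·0.284343 = 0.498923.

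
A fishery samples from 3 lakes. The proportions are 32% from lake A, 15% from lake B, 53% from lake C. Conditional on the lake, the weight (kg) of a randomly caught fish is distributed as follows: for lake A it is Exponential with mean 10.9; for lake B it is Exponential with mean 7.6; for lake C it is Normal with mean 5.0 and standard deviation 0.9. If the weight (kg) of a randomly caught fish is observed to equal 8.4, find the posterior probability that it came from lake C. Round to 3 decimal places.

0.009

Likelihoods f(8.4 | ·): A: 0.042451; B: 0.0435689; C: 0.000352881.
Posterior ∝ prior × likelihood. Numerator for C: 0.53·0.000352881 = 0.000187027.
Normalizing constant: 0.32·0.042451 + 0.15·0.0435689 + 0.53·0.000352881 = 0.0203067.
P(C | observation) = 0.000187027 / 0.0203067 = 0.00921011.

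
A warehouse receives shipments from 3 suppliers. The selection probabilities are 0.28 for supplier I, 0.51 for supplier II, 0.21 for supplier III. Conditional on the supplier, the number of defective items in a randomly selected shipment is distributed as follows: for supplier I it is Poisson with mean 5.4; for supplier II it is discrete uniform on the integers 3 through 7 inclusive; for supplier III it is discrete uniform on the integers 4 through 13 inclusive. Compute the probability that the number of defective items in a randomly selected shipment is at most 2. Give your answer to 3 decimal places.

0.027

Conditional on each supplier, P(X ≤ 2): I: 0.0947579; II: 0; III: 0.
By total probability, P(X ≤ 2) = 0.28·0.0947579 + 0.51·0 + 0.21·0 = 0.0265322.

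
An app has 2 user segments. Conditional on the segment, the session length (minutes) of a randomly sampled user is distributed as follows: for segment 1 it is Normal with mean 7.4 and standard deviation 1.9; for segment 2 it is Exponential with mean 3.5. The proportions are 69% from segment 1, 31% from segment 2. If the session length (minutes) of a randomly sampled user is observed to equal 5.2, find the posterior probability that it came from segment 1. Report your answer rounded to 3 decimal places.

Likelihoods f(5.2 | ·): 1: 0.107405; 2: 0.0646687.
Posterior ∝ prior × likelihood. Numerator for 1: 0.69·0.107405 = 0.0741092.
Normalizing constant: 0.69·0.107405 + 0.31·0.0646687 = 0.0941565.
P(1 | observation) = 0.0741092 / 0.0941565 = 0.787085.

0.787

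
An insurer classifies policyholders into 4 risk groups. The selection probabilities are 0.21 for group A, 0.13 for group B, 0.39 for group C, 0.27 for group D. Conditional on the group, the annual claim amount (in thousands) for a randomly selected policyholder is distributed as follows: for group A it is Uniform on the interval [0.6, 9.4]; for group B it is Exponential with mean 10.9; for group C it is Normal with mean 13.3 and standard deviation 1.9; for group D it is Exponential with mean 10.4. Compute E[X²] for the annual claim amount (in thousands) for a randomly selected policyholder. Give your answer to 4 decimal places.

For each component E[X²] = Var + (mean)², giving A: 31.4533; B: 237.62; C: 180.5; D: 216.32.
Overall E[X²] = 0.21·31.4533 + 0.13·237.62 + 0.39·180.5 + 0.27·216.32 = 166.297.

166.2972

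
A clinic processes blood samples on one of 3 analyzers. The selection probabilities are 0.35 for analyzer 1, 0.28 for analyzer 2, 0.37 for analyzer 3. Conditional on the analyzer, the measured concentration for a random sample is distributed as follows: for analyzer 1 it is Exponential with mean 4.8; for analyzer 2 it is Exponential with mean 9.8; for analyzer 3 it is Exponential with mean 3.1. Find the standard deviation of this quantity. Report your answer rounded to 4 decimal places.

6.7813

Per component, 1: μ=4.8, E[X²]=46.08; 2: μ=9.8, E[X²]=192.08; 3: μ=3.1, E[X²]=19.22.
E[X] = 0.35·4.8 + 0.28·9.8 + 0.37·3.1 = 5.571.
E[X²] = 0.35·46.08 + 0.28·192.08 + 0.37·19.22 = 77.0218.
Var(X) = E[X²] − (E[X])² = 77.0218 − 31.036 = 45.9858.
SD(X) = √45.9858 = 6.78128.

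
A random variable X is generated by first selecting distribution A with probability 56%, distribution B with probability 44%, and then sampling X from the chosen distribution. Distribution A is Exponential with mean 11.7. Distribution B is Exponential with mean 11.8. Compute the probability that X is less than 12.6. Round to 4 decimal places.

Conditional on each component, P(X < 12.6): A: 0.659358; B: 0.656235.
By total probability, P(X < 12.6) = 0.56·0.659358 + 0.44·0.656235 = 0.657984.

0.6580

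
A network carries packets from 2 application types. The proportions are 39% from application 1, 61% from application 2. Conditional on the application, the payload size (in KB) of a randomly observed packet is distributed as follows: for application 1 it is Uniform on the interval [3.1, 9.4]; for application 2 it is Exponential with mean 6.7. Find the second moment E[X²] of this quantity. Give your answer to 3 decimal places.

For each component E[X²] = Var + (mean)², giving 1: 42.37; 2: 89.78.
Overall E[X²] = 0.39·42.37 + 0.61·89.78 = 71.2901.

71.290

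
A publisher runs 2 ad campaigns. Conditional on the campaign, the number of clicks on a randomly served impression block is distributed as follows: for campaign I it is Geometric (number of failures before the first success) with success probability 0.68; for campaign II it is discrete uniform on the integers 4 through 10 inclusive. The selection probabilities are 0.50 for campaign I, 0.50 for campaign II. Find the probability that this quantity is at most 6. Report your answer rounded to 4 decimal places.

Conditional on each campaign, P(X ≤ 6): I: 0.999656; II: 0.428571.
By total probability, P(X ≤ 6) = 0.5·0.999656 + 0.5·0.428571 = 0.714114.

0.7141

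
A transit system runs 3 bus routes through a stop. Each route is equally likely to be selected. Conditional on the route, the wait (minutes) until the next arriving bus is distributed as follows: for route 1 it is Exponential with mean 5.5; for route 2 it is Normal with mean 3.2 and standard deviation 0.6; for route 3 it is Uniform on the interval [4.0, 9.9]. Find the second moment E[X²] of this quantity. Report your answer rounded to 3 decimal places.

For each component E[X²] = Var + (mean)², giving 1: 60.5; 2: 10.6; 3: 51.2033.
Overall E[X²] = 0.333333·60.5 + 0.333333·10.6 + 0.333333·51.2033 = 40.7678.

40.768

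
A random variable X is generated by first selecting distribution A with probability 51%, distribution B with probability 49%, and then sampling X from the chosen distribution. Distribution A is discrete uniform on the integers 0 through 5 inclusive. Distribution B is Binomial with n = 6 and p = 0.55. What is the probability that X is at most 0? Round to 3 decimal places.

Conditional on each component, P(X ≤ 0): A: 0.166667; B: 0.00830377.
By total probability, P(X ≤ 0) = 0.51·0.166667 + 0.49·0.00830377 = 0.0890688.

0.089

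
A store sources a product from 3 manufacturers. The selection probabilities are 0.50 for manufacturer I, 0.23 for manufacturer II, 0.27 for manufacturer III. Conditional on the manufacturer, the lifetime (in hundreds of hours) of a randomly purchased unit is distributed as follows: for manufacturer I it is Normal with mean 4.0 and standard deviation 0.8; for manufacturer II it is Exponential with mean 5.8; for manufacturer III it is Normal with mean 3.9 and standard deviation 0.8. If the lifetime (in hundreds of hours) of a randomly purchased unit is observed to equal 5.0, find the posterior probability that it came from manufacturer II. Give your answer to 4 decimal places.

Likelihoods f(5.0 | ·): I: 0.228311; II: 0.0728082; III: 0.193765.
Posterior ∝ prior × likelihood. Numerator for II: 0.23·0.0728082 = 0.0167459.
Normalizing constant: 0.5·0.228311 + 0.23·0.0728082 + 0.27·0.193765 = 0.183218.
P(II | observation) = 0.0167459 / 0.183218 = 0.0913986.

0.0914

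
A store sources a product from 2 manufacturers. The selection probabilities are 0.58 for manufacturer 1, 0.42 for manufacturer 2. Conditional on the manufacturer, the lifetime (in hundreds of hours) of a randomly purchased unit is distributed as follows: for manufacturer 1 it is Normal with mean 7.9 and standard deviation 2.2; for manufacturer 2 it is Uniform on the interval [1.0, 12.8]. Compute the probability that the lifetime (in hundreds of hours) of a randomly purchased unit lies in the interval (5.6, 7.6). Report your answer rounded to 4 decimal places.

0.2439

Conditional on each manufacturer, P(5.6 < X < 7.6): 1: 0.29786; 2: 0.169492.
By total probability, P(5.6 < X < 7.6) = 0.58·0.29786 + 0.42·0.169492 = 0.243945.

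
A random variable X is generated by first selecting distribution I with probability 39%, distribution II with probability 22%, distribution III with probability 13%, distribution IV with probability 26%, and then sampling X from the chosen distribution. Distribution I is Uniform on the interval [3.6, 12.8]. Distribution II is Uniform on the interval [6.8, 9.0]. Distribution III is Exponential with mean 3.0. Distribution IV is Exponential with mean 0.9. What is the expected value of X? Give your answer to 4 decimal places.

Component means — I: 8.2; II: 7.9; III: 3; IV: 0.9.
E[X] = 0.39·8.2 + 0.22·7.9 + 0.13·3 + 0.26·0.9 = 5.56.

5.5600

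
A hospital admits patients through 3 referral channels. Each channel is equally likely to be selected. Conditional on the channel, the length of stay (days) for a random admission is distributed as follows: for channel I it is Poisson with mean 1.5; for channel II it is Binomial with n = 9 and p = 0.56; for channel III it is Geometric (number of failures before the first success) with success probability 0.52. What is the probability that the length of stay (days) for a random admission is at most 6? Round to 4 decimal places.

0.9430

Conditional on each channel, P(X ≤ 6): I: 0.999074; II: 0.835912; III: 0.994129.
By total probability, P(X ≤ 6) = 0.333333·0.999074 + 0.333333·0.835912 + 0.333333·0.994129 = 0.943038.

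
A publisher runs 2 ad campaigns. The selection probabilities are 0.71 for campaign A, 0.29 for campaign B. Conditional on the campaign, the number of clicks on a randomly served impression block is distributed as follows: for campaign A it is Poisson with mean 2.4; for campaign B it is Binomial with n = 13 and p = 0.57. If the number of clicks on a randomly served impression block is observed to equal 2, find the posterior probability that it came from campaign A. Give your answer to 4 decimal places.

Likelihoods P(X=2 | ·): A: 0.261268; B: 0.00235503.
Posterior ∝ prior × likelihood. Numerator for A: 0.71·0.261268 = 0.1855.
Normalizing constant: 0.71·0.261268 + 0.29·0.00235503 = 0.186183.
P(A | observation) = 0.1855 / 0.186183 = 0.996332.

0.9963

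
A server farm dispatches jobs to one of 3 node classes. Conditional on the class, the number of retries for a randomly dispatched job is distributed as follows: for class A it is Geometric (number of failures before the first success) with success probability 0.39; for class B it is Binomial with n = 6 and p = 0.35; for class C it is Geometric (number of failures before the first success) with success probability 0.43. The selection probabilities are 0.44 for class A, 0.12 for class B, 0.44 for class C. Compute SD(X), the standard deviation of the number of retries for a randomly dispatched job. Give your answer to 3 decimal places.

1.828

Per component, A: μ=1.5641, E[X²]=6.45694; B: μ=2.1, E[X²]=5.775; C: μ=1.32558, E[X²]=4.83991.
E[X] = 0.44·1.5641 + 0.12·2.1 + 0.44·1.32558 = 1.52346.
E[X²] = 0.44·6.45694 + 0.12·5.775 + 0.44·4.83991 = 5.66361.
Var(X) = E[X²] − (E[X])² = 5.66361 − 2.32093 = 3.34268.
SD(X) = √3.34268 = 1.8283.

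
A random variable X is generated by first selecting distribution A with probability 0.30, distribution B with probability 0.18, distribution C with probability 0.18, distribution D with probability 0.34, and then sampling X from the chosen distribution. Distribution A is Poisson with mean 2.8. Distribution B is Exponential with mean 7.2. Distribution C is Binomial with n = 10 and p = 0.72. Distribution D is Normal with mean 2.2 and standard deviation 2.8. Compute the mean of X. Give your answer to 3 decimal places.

4.180

Component means — A: 2.8; B: 7.2; C: 7.2; D: 2.2.
E[X] = 0.3·2.8 + 0.18·7.2 + 0.18·7.2 + 0.34·2.2 = 4.18.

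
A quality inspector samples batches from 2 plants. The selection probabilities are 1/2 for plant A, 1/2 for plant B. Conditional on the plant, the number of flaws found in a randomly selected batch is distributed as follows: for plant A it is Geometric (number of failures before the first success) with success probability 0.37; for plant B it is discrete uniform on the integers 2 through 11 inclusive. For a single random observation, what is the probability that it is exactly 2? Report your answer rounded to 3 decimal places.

Conditional on each plant, P(X = 2): A: 0.146853; B: 0.1.
By total probability, P(X = 2) = 0.5·0.146853 + 0.5·0.1 = 0.123427.

0.123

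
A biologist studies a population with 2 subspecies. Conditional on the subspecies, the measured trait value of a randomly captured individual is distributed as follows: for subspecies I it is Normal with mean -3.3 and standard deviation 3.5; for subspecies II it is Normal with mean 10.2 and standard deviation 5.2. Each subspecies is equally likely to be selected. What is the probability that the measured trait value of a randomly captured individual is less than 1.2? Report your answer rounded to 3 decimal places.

0.471

Conditional on each subspecies, P(X < 1.2): I: 0.900729; II: 0.0417465.
By total probability, P(X < 1.2) = 0.5·0.900729 + 0.5·0.0417465 = 0.471238.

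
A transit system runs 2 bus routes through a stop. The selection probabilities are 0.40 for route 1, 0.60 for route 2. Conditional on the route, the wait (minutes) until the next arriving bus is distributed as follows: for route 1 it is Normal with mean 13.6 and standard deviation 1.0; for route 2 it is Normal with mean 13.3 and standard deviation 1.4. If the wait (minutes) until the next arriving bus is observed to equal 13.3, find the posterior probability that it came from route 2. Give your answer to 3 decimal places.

0.528

Likelihoods f(13.3 | ·): 1: 0.381388; 2: 0.284959.
Posterior ∝ prior × likelihood. Numerator for 2: 0.6·0.284959 = 0.170975.
Normalizing constant: 0.4·0.381388 + 0.6·0.284959 = 0.32353.
P(2 | observation) = 0.170975 / 0.32353 = 0.528467.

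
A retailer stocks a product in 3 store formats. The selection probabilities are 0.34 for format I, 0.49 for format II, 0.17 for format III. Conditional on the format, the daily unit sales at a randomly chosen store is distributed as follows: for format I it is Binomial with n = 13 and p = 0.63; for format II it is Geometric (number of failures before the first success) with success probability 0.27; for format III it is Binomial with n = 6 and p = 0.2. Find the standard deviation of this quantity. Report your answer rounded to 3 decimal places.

Per component, I: μ=8.19, E[X²]=70.1064; II: μ=2.7037, E[X²]=17.3237; III: μ=1.2, E[X²]=2.4.
E[X] = 0.34·8.19 + 0.49·2.7037 + 0.17·1.2 = 4.31341.
E[X²] = 0.34·70.1064 + 0.49·17.3237 + 0.17·2.4 = 32.7328.
Var(X) = E[X²] − (E[X])² = 32.7328 − 18.6055 = 14.1273.
SD(X) = √14.1273 = 3.75862.

3.759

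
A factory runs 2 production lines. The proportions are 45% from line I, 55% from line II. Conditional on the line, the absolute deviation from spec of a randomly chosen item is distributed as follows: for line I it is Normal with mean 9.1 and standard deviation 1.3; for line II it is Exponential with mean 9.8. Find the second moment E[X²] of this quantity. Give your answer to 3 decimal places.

143.669

For each component E[X²] = Var + (mean)², giving I: 84.5; II: 192.08.
Overall E[X²] = 0.45·84.5 + 0.55·192.08 = 143.669.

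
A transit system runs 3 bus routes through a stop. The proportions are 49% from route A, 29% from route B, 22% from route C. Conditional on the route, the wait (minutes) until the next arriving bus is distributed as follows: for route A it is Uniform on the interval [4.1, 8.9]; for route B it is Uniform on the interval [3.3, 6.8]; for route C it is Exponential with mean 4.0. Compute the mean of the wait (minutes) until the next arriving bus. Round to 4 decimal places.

5.5295

Component means — A: 6.5; B: 5.05; C: 4.
E[X] = 0.49·6.5 + 0.29·5.05 + 0.22·4 = 5.5295.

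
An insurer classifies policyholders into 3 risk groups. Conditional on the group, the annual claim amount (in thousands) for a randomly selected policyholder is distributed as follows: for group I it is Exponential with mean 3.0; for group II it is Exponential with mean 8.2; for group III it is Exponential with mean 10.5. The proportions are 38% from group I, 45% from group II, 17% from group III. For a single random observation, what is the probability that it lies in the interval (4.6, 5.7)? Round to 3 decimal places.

0.068

Conditional on each group, P(4.6 < X < 5.7): I: 0.0662465; II: 0.0716385; III: 0.0641787.
By total probability, P(4.6 < X < 5.7) = 0.38·0.0662465 + 0.45·0.0716385 + 0.17·0.0641787 = 0.0683213.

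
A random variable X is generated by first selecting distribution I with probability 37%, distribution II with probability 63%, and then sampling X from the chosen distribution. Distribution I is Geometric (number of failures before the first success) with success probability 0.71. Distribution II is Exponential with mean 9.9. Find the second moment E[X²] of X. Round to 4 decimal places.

123.7672

For each component E[X²] = Var + (mean)², giving I: 0.742115; II: 196.02.
Overall E[X²] = 0.37·0.742115 + 0.63·196.02 = 123.767.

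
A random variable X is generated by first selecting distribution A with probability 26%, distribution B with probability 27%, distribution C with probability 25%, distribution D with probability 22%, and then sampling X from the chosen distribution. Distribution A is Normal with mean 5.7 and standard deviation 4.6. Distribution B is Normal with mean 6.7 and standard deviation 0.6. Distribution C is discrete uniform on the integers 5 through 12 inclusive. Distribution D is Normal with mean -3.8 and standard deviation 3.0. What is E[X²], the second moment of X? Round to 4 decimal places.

For each component E[X²] = Var + (mean)², giving A: 53.65; B: 45.25; C: 77.5; D: 23.44.
Overall E[X²] = 0.26·53.65 + 0.27·45.25 + 0.25·77.5 + 0.22·23.44 = 50.6983.

50.6983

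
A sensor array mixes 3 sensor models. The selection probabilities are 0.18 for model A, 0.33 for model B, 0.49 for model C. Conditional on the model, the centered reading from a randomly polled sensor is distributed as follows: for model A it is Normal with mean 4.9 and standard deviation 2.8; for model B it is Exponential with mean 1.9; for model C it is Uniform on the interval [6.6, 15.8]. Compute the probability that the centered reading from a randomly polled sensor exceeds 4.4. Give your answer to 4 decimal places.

0.6253

Conditional on each model, P(X > 4.4): A: 0.570863; B: 0.0986882; C: 1.
By total probability, P(X > 4.4) = 0.18·0.570863 + 0.33·0.0986882 + 0.49·1 = 0.625322.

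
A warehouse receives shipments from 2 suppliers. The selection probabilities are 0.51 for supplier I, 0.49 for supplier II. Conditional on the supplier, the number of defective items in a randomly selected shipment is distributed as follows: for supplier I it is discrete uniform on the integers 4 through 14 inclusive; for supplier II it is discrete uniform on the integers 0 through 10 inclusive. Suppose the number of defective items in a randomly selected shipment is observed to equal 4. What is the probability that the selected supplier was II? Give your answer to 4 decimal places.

0.4900

Likelihoods P(X=4 | ·): I: 0.0909091; II: 0.0909091.
Posterior ∝ prior × likelihood. Numerator for II: 0.49·0.0909091 = 0.0445455.
Normalizing constant: 0.51·0.0909091 + 0.49·0.0909091 = 0.0909091.
P(II | observation) = 0.0445455 / 0.0909091 = 0.49.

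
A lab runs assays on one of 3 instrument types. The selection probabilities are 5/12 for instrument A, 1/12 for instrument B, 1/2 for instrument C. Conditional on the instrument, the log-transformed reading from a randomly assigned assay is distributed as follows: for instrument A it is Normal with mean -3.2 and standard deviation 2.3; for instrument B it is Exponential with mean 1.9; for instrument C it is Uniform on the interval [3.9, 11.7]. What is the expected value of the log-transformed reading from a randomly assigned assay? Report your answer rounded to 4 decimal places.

2.7250

Component means — A: -3.2; B: 1.9; C: 7.8.
E[X] = 0.416667·-3.2 + 0.0833333·1.9 + 0.5·7.8 = 2.725.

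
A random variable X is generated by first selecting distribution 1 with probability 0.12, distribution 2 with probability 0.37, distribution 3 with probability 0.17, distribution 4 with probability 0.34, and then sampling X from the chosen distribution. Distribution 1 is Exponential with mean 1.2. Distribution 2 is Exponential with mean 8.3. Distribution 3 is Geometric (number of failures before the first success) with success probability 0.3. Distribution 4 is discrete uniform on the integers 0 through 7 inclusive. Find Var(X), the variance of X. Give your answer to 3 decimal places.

Per component, 1: μ=1.2, E[X²]=2.88; 2: μ=8.3, E[X²]=137.78; 3: μ=2.33333, E[X²]=13.2222; 4: μ=3.5, E[X²]=17.5.
E[X] = 0.12·1.2 + 0.37·8.3 + 0.17·2.33333 + 0.34·3.5 = 4.80167.
E[X²] = 0.12·2.88 + 0.37·137.78 + 0.17·13.2222 + 0.34·17.5 = 59.522.
Var(X) = E[X²] − (E[X])² = 59.522 − 23.056 = 36.466.

36.466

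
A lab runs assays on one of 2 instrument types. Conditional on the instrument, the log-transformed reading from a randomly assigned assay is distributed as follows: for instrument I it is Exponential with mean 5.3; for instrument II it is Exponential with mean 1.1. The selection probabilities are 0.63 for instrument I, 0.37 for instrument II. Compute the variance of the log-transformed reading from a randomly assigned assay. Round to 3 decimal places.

22.256

Per component, I: μ=5.3, E[X²]=56.18; II: μ=1.1, E[X²]=2.42.
E[X] = 0.63·5.3 + 0.37·1.1 = 3.746.
E[X²] = 0.63·56.18 + 0.37·2.42 = 36.2888.
Var(X) = E[X²] − (E[X])² = 36.2888 − 14.0325 = 22.2563.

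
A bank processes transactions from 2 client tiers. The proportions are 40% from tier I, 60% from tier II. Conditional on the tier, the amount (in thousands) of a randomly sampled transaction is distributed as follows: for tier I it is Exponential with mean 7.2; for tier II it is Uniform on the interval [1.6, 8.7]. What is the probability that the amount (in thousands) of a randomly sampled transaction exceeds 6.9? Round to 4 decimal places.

0.3055

Conditional on each tier, P(X > 6.9): I: 0.383532; II: 0.253521.
By total probability, P(X > 6.9) = 0.4·0.383532 + 0.6·0.253521 = 0.305525.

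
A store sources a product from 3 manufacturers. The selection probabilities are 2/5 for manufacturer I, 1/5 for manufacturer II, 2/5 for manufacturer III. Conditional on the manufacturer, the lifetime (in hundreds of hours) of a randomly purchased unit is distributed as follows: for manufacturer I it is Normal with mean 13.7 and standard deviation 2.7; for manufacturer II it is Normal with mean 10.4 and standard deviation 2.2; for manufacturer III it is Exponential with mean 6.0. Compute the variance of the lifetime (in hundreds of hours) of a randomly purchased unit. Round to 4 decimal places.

Per component, I: μ=13.7, E[X²]=194.98; II: μ=10.4, E[X²]=113; III: μ=6, E[X²]=72.
E[X] = 0.4·13.7 + 0.2·10.4 + 0.4·6 = 9.96.
E[X²] = 0.4·194.98 + 0.2·113 + 0.4·72 = 129.392.
Var(X) = E[X²] − (E[X])² = 129.392 − 99.2016 = 30.1904.

30.1904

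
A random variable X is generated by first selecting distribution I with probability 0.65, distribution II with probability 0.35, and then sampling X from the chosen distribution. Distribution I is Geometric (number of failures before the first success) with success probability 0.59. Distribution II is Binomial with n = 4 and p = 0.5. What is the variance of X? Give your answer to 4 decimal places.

Per component, I: μ=0.694915, E[X²]=1.66073; II: μ=2, E[X²]=5.
E[X] = 0.65·0.694915 + 0.35·2 = 1.15169.
E[X²] = 0.65·1.66073 + 0.35·5 = 2.82947.
Var(X) = E[X²] − (E[X])² = 2.82947 − 1.3264 = 1.50307.

1.5031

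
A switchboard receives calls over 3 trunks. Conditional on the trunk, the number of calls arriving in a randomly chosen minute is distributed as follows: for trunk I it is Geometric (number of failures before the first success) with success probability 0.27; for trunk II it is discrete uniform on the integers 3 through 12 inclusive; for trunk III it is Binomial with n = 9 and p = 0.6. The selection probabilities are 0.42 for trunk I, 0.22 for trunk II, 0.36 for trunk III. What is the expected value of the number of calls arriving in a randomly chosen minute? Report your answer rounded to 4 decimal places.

4.7296

Component means — I: 2.7037; II: 7.5; III: 5.4.
E[X] = 0.42·2.7037 + 0.22·7.5 + 0.36·5.4 = 4.72956.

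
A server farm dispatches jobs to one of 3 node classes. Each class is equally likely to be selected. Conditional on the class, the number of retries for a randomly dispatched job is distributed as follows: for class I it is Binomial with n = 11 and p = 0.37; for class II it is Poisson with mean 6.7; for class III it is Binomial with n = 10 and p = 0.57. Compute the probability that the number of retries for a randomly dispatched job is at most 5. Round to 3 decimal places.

0.533

Conditional on each class, P(X ≤ 5): I: 0.81533; II: 0.340649; III: 0.443609.
By total probability, P(X ≤ 5) = 0.333333·0.81533 + 0.333333·0.340649 + 0.333333·0.443609 = 0.533196.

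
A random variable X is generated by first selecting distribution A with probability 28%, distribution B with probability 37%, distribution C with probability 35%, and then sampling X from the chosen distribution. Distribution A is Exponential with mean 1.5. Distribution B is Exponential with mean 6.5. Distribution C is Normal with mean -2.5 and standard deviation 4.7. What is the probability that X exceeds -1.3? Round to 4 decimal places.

0.7897

Conditional on each component, P(X > -1.3): A: 1; B: 1; C: 0.399238.
By total probability, P(X > -1.3) = 0.28·1 + 0.37·1 + 0.35·0.399238 = 0.789733.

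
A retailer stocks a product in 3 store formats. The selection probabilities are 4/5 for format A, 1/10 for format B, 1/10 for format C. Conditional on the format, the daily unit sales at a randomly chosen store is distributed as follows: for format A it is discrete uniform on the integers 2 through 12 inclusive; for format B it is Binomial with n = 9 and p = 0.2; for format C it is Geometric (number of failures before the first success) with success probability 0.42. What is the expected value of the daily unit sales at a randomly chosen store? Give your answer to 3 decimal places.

5.918

Component means — A: 7; B: 1.8; C: 1.38095.
E[X] = 0.8·7 + 0.1·1.8 + 0.1·1.38095 = 5.9181.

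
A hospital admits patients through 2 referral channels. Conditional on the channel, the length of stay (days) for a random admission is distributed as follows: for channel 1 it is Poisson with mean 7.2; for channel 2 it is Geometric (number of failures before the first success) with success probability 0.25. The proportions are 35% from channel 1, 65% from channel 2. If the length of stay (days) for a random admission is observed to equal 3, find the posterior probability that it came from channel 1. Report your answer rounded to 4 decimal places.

0.1917

Likelihoods P(X=3 | ·): 1: 0.0464436; 2: 0.105469.
Posterior ∝ prior × likelihood. Numerator for 1: 0.35·0.0464436 = 0.0162553.
Normalizing constant: 0.35·0.0464436 + 0.65·0.105469 = 0.08481.
P(1 | observation) = 0.0162553 / 0.08481 = 0.191667.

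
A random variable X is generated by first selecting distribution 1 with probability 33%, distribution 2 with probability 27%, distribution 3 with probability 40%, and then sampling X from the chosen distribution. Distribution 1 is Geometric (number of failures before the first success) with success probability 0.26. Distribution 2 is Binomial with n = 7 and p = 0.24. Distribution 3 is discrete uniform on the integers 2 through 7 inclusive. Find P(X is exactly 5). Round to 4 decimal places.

Conditional on each component, P(X = 5): 1: 0.0576942; 2: 0.00965834; 3: 0.166667.
By total probability, P(X = 5) = 0.33·0.0576942 + 0.27·0.00965834 + 0.4·0.166667 = 0.0883135.

0.0883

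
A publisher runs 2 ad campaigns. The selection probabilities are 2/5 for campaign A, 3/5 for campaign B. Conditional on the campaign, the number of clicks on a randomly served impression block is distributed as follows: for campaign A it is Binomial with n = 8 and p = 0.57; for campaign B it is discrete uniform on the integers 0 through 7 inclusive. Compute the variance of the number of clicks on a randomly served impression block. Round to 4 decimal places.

4.2040

Per component, A: μ=4.56, E[X²]=22.7544; B: μ=3.5, E[X²]=17.5.
E[X] = 0.4·4.56 + 0.6·3.5 = 3.924.
E[X²] = 0.4·22.7544 + 0.6·17.5 = 19.6018.
Var(X) = E[X²] − (E[X])² = 19.6018 − 15.3978 = 4.20398.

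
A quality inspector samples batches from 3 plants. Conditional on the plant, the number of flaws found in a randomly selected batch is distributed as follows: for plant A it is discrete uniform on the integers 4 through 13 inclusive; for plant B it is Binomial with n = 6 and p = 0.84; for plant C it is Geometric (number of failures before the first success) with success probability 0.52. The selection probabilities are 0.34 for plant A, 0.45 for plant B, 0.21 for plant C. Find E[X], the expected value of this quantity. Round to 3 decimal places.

Component means — A: 8.5; B: 5.04; C: 0.923077.
E[X] = 0.34·8.5 + 0.45·5.04 + 0.21·0.923077 = 5.35185.

5.352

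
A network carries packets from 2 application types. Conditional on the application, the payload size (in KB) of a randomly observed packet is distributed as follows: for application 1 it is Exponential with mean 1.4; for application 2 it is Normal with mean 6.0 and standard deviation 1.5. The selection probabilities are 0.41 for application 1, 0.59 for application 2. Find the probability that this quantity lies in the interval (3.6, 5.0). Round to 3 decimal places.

Conditional on each application, P(3.6 < X < 5.0): 1: 0.0483106; 2: 0.197693.
By total probability, P(3.6 < X < 5.0) = 0.41·0.0483106 + 0.59·0.197693 = 0.136446.

0.136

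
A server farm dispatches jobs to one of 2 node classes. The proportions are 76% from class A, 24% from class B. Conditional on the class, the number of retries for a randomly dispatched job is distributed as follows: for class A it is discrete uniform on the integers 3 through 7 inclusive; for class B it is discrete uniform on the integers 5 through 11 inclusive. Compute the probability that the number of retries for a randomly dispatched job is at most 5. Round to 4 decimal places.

0.4903

Conditional on each class, P(X ≤ 5): A: 0.6; B: 0.142857.
By total probability, P(X ≤ 5) = 0.76·0.6 + 0.24·0.142857 = 0.490286.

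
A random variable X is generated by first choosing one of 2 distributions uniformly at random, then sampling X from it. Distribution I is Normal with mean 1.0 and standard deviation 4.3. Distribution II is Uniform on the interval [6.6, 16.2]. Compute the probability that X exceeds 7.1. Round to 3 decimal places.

Conditional on each component, P(X > 7.1): I: 0.0780072; II: 0.947917.
By total probability, P(X > 7.1) = 0.5·0.0780072 + 0.5·0.947917 = 0.512962.

0.513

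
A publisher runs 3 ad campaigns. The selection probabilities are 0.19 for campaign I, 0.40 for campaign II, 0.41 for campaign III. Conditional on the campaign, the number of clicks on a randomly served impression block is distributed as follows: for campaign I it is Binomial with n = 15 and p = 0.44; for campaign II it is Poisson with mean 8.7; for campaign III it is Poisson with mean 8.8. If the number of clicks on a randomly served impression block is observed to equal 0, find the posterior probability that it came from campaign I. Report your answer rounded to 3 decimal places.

Likelihoods P(X=0 | ·): I: 0.00016704; II: 0.000166586; III: 0.000150733.
Posterior ∝ prior × likelihood. Numerator for I: 0.19·0.00016704 = 3.17376e-05.
Normalizing constant: 0.19·0.00016704 + 0.4·0.000166586 + 0.41·0.000150733 = 0.000160172.
P(I | observation) = 3.17376e-05 / 0.000160172 = 0.198146.

0.198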